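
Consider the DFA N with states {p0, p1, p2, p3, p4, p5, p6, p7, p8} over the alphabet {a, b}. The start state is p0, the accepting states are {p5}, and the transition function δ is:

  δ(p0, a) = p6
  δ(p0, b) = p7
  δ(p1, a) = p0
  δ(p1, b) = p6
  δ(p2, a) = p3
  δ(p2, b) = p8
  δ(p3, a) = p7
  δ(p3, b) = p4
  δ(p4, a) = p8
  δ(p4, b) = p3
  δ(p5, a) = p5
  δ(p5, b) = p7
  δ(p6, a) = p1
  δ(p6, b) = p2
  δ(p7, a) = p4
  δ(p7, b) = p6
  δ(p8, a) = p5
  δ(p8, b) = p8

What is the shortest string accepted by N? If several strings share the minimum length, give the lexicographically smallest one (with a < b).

abba

A breadth-first search from p0 reaches an accepting state first via the path p0 → p6 → p2 → p8 → p5 on input abba.
No string of length < 4 is accepted (BFS exhausts all shorter strings without reaching an accepting state), and abba is the lexicographically least accepting string of length 4.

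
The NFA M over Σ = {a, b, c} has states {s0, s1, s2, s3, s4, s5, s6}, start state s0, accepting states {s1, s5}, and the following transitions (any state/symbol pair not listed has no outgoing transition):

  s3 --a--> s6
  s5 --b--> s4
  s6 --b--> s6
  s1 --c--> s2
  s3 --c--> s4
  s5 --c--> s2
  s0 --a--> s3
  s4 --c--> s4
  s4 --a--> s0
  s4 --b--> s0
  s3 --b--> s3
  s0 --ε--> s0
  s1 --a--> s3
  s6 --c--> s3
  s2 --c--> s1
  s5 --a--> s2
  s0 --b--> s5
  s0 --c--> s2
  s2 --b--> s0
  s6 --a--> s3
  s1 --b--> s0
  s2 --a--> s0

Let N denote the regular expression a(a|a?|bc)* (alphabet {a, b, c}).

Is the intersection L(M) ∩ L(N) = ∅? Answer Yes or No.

Yes

Converting the expression N to a DFA (subset construction, then merging equivalent states) gives the minimal DFA with states {n0, n1, n2, n3}, start state n0, accepting states {n1} and transitions n0: a→n1, b→n2, c→n2; n1: a→n1, b→n3, c→n2; n2: a→n2, b→n2, c→n2; n3: a→n2, b→n2, c→n1.
Exploring the product automaton M × N from the start pair (s0, n0), following both machines on each input symbol, reaches 17 state pairs: (s0, n0), (s3, n1), (s5, n2), (s2, n2), (s6, n1), (s3, n3), (s4, n2), (s0, n2), (s1, n2), (s6, n3), (s3, n2), (s6, n2), (s4, n1), (s0, n1), (s0, n3), (s5, n3), (s2, n1).
M accepts in {s1, s5} and N accepts in {n1}; no reachable pair has both components accepting, so no string drives both machines to acceptance simultaneously and L(M) ∩ L(N) = ∅.
So no string is accepted by both, and the intersection is empty.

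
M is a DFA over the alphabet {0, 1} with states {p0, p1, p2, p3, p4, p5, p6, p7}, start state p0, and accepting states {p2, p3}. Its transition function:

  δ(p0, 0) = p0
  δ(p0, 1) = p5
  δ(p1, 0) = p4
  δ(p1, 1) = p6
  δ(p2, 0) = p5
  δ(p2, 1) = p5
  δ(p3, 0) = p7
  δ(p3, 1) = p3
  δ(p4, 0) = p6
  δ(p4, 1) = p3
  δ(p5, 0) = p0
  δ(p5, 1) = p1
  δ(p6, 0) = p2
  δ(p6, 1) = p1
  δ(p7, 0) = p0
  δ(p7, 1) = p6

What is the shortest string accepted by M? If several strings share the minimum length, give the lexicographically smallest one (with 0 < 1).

1101

A breadth-first search from p0 reaches an accepting state first via the path p0 → p5 → p1 → p4 → p3 on input 1101.
No string of length < 4 is accepted (BFS exhausts all shorter strings without reaching an accepting state), and 1101 is the lexicographically least accepting string of length 4.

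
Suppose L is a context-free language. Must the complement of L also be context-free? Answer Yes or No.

No

CFLs are closed under union, so if they were also closed under complement they would be closed under intersection by De Morgan (L₁ ∩ L₂ is the complement of the union of the complements). But {aⁿbⁿcᵐ} ∩ {aᵐbⁿcⁿ} = {aⁿbⁿcⁿ} is not context-free although both operands are.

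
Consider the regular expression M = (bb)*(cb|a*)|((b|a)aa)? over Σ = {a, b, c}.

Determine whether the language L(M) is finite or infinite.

The expression contains a Kleene star applied to a subexpression that matches at least one nonempty string, so it matches strings of unbounded length.
Hence L(M) is infinite.

infinite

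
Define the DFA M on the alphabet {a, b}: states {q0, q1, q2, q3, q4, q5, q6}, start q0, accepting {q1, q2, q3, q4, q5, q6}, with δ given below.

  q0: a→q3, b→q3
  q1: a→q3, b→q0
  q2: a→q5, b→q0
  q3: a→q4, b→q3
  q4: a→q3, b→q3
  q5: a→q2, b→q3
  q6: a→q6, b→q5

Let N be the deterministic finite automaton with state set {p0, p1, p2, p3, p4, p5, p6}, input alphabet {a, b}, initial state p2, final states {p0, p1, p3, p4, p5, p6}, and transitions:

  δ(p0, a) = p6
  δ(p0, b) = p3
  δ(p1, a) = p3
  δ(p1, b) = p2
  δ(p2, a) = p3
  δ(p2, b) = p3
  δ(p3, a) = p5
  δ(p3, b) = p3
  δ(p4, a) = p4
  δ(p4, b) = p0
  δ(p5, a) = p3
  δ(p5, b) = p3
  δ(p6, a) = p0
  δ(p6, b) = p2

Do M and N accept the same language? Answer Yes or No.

Exploring the product automaton M × N from the start pair (q0, p2), following both machines on each input symbol, reaches 3 state pairs: (q0, p2), (q3, p3), (q4, p5).
M accepts in {q1, q2, q3, q4, q5, q6} and N accepts in {p0, p1, p3, p4, p5, p6}. In every reachable pair the two components are either both accepting — (q3, p3), (q4, p5) — or both non-accepting, so no string is accepted by exactly one of the machines: L(M) \ L(N) and L(N) \ L(M) are both empty.
Hence every string is accepted by M iff it is accepted by N, and the two languages coincide.

Yes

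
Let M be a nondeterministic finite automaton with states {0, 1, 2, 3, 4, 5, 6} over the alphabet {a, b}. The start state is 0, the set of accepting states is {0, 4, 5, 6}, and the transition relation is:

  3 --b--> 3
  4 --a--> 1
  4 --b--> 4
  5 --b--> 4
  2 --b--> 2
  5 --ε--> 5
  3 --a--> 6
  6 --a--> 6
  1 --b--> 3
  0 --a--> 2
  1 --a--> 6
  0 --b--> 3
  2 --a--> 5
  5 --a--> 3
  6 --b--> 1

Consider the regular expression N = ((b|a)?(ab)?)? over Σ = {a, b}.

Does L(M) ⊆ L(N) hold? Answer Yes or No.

The string aa is in L(M) but not in L(N).
So L(M) ⊄ L(N).

No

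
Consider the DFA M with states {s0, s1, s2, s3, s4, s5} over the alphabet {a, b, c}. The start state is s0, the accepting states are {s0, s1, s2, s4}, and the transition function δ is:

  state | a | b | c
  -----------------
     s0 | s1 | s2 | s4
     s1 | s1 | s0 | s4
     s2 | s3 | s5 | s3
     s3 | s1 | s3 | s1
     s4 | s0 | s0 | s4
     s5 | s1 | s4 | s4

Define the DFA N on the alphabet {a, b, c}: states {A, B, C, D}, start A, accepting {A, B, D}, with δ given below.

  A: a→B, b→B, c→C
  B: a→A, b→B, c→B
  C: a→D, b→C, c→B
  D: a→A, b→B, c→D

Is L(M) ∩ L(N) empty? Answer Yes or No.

No

The empty string ε is accepted by both M and N.
Hence L(M) ∩ L(N) ≠ ∅.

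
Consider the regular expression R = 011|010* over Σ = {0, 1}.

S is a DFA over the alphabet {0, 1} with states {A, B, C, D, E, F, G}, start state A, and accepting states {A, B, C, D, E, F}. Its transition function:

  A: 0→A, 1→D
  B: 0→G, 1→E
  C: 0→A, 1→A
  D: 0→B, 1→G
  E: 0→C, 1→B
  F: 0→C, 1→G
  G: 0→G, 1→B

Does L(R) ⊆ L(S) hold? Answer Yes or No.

The string 011 is in L(R) but not in L(S).
So L(R) ⊄ L(S).

No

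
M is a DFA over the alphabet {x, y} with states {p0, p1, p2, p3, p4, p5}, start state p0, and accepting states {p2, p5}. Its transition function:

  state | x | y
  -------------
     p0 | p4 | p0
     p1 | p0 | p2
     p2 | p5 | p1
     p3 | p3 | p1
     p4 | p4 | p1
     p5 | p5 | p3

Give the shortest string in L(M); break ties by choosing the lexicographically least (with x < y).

A breadth-first search from p0 reaches an accepting state first via the path p0 → p4 → p1 → p2 on input xyy.
No string of length < 3 is accepted (BFS exhausts all shorter strings without reaching an accepting state), and xyy is the lexicographically least accepting string of length 3.

xyy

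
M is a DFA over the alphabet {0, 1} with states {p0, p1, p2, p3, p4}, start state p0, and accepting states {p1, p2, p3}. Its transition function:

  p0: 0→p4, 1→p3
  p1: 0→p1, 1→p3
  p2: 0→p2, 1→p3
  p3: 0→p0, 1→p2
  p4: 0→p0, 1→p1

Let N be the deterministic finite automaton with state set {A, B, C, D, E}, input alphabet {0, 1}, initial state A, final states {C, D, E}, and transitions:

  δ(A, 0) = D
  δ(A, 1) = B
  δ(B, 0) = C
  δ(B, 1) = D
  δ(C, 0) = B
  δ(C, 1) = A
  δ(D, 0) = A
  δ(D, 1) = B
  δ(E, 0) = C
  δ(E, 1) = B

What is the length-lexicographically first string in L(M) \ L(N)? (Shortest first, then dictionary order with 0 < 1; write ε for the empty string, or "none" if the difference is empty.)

The string 1 is accepted by M but not by N.
No shorter string lies in the difference, and 1 is the lexicographically first length-1 string in L(M) \ L(N).

1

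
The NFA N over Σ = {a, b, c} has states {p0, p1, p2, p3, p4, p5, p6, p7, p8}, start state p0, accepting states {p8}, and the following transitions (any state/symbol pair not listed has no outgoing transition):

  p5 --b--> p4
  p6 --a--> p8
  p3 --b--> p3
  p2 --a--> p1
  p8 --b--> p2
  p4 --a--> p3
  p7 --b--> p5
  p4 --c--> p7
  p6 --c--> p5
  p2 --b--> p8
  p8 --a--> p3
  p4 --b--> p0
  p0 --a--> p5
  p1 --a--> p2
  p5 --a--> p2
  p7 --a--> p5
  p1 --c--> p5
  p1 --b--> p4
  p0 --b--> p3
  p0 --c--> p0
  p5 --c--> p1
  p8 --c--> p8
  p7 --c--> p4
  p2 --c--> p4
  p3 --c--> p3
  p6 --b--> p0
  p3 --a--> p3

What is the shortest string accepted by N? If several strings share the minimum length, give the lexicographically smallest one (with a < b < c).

A breadth-first search from p0 reaches an accepting state first via the path p0 → p5 → p2 → p8 on input aab.
No string of length < 3 is accepted (BFS exhausts all shorter strings without reaching an accepting state), and aab is the lexicographically least accepting string of length 3.

aab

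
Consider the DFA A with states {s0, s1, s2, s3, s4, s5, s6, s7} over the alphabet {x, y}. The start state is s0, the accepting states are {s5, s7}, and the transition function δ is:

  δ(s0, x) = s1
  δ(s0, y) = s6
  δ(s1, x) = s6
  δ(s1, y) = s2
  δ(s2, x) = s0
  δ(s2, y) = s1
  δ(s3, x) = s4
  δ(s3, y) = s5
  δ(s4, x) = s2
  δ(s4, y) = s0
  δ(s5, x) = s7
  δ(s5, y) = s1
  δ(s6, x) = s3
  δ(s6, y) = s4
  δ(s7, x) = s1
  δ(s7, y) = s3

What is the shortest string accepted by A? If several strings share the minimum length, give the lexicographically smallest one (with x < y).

A breadth-first search from s0 reaches an accepting state first via the path s0 → s6 → s3 → s5 on input yxy.
No string of length < 3 is accepted (BFS exhausts all shorter strings without reaching an accepting state), and yxy is the lexicographically least accepting string of length 3.

yxy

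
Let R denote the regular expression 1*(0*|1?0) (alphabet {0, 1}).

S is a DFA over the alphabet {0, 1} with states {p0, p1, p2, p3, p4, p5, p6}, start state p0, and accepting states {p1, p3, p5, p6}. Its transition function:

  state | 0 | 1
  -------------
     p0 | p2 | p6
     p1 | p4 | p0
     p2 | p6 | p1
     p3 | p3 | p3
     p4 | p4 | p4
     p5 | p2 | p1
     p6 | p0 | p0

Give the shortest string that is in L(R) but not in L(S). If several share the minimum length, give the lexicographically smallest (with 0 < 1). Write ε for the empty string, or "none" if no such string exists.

The empty string ε is accepted by R but not by S.
Since ε is the unique shortest string, it is the required witness.

ε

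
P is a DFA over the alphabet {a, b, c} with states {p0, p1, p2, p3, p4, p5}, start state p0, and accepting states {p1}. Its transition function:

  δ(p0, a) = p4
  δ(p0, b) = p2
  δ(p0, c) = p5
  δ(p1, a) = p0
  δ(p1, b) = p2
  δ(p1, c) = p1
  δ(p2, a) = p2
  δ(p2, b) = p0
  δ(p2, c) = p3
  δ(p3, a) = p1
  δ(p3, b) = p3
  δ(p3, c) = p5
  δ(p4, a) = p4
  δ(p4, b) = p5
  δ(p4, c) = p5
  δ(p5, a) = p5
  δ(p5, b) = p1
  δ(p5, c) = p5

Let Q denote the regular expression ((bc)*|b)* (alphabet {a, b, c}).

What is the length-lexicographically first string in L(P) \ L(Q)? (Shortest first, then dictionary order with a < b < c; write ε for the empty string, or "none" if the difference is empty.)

cb

The string cb is accepted by P but not by Q.
No shorter string lies in the difference, and cb is the lexicographically first length-2 string in L(P) \ L(Q).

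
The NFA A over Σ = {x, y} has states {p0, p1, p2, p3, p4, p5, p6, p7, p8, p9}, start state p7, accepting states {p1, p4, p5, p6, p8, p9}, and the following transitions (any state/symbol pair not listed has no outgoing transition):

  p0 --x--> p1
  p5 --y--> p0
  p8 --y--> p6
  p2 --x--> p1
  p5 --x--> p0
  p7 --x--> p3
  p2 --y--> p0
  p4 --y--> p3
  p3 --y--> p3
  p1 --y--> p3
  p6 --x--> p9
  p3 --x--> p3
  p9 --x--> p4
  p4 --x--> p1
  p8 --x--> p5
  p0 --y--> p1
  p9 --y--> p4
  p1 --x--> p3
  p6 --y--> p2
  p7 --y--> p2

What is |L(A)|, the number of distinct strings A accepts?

The useful subgraph on states {p0, p1, p2, p7} is acyclic, so L(A) is finite; the longest accepting path visits 4 useful states, giving maximum string length 3.
Counting accepting paths from p7 by length: 1 of length 2, 2 of length 3. Total 3.

3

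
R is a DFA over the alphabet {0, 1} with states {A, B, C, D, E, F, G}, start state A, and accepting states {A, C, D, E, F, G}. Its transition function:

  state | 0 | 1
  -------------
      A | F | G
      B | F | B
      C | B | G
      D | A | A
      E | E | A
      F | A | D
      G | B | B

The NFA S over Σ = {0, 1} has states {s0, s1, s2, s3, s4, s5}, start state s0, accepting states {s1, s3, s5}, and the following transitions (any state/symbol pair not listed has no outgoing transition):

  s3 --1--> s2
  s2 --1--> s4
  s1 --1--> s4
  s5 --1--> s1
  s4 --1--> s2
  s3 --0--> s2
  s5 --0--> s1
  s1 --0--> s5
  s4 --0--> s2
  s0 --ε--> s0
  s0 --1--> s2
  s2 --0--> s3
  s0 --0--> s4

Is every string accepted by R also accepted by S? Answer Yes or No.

The empty string ε is in L(R) but not in L(S).
So L(R) ⊄ L(S).

No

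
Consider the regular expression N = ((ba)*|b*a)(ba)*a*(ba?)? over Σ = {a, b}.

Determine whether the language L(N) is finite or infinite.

infinite

The expression contains a Kleene star applied to a subexpression that matches at least one nonempty string, so it matches strings of unbounded length.
Hence L(N) is infinite.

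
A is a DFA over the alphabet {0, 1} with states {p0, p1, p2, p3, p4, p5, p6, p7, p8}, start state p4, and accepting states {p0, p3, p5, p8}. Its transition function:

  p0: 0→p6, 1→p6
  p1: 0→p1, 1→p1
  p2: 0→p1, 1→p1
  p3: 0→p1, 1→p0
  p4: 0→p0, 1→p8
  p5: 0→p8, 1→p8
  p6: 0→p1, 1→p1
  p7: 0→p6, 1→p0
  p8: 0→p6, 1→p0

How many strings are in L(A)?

The useful subgraph on states {p0, p4, p8} is acyclic, so L(A) is finite; the longest accepting path visits 3 useful states, giving maximum string length 2.
Counting accepting paths from p4 by length: 2 of length 1, 1 of length 2. Total 3.

3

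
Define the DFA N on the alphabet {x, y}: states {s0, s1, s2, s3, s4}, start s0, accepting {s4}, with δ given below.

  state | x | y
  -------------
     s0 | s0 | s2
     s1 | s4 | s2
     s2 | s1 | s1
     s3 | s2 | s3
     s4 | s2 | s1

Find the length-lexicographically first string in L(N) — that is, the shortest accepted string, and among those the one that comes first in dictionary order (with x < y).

A breadth-first search from s0 reaches an accepting state first via the path s0 → s2 → s1 → s4 on input yxx.
No string of length < 3 is accepted (BFS exhausts all shorter strings without reaching an accepting state), and yxx is the lexicographically least accepting string of length 3.

yxx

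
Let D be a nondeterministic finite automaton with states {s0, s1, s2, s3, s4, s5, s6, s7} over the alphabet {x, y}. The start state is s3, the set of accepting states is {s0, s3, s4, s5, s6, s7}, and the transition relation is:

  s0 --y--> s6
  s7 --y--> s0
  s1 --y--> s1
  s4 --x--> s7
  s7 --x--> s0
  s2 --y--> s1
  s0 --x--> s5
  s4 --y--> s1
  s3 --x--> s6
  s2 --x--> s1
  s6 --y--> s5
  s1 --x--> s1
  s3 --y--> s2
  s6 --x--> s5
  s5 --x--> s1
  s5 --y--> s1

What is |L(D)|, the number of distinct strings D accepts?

The useful subgraph on states {s3, s5, s6} is acyclic, so L(D) is finite; the longest accepting path visits 3 useful states, giving maximum string length 2.
Counting accepting paths from s3 by length: 1 of length 0, 1 of length 1, 2 of length 2. Total 4.

4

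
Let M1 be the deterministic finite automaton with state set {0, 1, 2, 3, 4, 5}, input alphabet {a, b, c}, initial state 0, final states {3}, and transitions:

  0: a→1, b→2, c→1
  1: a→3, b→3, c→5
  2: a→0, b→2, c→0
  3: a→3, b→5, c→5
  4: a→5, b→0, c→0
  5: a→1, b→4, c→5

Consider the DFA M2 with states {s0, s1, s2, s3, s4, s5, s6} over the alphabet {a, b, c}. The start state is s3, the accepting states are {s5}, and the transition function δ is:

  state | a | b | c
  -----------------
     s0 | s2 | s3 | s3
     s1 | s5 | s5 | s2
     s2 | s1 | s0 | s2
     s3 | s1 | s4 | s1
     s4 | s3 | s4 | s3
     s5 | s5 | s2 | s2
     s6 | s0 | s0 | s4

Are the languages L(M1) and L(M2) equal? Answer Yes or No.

Yes

Exploring the product automaton M1 × M2 from the start pair (0, s3), following both machines on each input symbol, reaches 6 state pairs: (0, s3), (1, s1), (2, s4), (3, s5), (5, s2), (4, s0).
M1 accepts in {3} and M2 accepts in {s5}. In every reachable pair the two components are either both accepting — (3, s5) — or both non-accepting, so no string is accepted by exactly one of the machines: L(M1) \ L(M2) and L(M2) \ L(M1) are both empty.
Hence every string is accepted by M1 iff it is accepted by M2, and the two languages coincide.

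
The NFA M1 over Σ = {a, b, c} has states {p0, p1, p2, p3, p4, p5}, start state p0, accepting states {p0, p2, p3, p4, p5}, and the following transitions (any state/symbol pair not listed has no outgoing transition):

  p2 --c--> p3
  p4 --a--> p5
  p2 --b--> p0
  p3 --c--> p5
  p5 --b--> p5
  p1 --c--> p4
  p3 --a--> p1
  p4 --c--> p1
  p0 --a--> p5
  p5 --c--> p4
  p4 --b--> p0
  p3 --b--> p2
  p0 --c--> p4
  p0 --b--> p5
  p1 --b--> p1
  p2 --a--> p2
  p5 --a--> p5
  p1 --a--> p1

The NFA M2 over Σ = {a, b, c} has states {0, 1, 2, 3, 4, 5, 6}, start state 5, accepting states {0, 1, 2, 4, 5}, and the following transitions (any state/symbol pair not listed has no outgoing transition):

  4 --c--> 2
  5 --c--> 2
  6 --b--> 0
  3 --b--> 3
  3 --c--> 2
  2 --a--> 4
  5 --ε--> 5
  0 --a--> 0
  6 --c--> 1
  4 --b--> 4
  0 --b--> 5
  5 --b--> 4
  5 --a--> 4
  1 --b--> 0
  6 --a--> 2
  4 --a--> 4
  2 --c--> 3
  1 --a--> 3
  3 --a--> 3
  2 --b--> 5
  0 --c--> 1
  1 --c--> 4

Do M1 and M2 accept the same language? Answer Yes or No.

Yes

Exploring the product automaton M1 × M2 from the start pair (p0, 5), following both machines on each input symbol, reaches 4 state pairs: (p0, 5), (p5, 4), (p4, 2), (p1, 3).
M1 accepts in {p0, p2, p3, p4, p5} and M2 accepts in {0, 1, 2, 4, 5}. In every reachable pair the two components are either both accepting — (p0, 5), (p5, 4), (p4, 2) — or both non-accepting, so no string is accepted by exactly one of the machines: L(M1) \ L(M2) and L(M2) \ L(M1) are both empty.
Hence every string is accepted by M1 iff it is accepted by M2, and the two languages coincide.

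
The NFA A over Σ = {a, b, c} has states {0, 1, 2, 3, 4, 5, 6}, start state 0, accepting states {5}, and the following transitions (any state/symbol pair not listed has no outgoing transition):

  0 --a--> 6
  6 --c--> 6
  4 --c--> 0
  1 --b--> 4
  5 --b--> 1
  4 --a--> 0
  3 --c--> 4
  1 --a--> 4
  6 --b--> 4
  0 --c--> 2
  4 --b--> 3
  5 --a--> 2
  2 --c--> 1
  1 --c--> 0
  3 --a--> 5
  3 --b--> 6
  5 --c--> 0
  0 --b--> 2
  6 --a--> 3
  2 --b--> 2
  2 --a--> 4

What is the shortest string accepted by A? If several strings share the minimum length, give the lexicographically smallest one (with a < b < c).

aaa

A breadth-first search from 0 reaches an accepting state first via the path 0 → 6 → 3 → 5 on input aaa.
No string of length < 3 is accepted (BFS exhausts all shorter strings without reaching an accepting state), and aaa is the lexicographically least accepting string of length 3.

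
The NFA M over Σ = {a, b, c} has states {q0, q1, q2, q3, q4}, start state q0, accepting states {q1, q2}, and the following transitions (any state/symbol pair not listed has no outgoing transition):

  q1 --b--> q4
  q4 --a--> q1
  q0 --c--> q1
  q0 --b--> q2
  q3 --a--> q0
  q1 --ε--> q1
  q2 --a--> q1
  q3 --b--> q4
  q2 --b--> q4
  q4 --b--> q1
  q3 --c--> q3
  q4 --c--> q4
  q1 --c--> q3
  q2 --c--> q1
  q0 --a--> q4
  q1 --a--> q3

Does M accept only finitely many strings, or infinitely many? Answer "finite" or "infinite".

infinite

State q0 is reachable from the start and can reach an accepting state, and it lies on the cycle q0 → q1 → q3 → q0.
Traversing that cycle any number of times yields accepted strings of unbounded length, so the language is infinite.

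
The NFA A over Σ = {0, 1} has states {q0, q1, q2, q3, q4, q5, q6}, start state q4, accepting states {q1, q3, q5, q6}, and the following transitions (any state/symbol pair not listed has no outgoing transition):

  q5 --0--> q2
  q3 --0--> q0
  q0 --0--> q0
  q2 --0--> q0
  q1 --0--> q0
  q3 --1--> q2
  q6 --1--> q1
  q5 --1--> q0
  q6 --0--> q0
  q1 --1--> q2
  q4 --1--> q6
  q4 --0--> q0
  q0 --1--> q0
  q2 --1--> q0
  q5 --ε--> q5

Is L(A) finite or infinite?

The useful states (reachable from q4 and able to reach an accepting state) are {q1, q4, q6}.
Restricted to these states the transition graph has no cycle, so every accepting path has bounded length and L is finite.

finite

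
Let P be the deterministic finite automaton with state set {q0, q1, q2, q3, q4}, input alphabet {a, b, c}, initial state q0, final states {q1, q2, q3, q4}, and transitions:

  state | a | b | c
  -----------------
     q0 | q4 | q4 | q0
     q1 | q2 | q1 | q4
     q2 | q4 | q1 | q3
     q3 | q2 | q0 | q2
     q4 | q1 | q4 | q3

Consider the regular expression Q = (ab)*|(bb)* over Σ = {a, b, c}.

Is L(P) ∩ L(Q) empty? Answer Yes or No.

No

The string ab is accepted by both P and Q.
Hence L(P) ∩ L(Q) ≠ ∅.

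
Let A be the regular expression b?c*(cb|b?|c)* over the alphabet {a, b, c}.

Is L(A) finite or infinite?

infinite

The expression contains a Kleene star applied to a subexpression that matches at least one nonempty string, so it matches strings of unbounded length.
Hence L(A) is infinite.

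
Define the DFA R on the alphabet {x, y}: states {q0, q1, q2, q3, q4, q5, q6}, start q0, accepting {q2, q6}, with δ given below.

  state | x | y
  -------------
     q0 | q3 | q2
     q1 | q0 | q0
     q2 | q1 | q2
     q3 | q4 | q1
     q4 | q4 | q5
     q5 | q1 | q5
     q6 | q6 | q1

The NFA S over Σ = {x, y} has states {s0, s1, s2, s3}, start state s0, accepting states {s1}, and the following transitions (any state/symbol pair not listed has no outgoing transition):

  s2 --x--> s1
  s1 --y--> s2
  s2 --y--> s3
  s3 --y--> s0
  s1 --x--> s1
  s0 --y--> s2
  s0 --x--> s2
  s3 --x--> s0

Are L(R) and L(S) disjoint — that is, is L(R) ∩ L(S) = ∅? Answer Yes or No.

Yes

Exploring the product automaton R × S from the start pair (q0, s0), following both machines on each input symbol, reaches 19 state pairs: (q0, s0), (q3, s2), (q2, s2), (q4, s1), (q1, s3), (q1, s1), (q2, s3), (q5, s2), (q0, s1), (q0, s2), (q1, s0), (q2, s0), (q5, s3), (q3, s1), (q1, s2), (q5, s0), (q0, s3), (q3, s0), (q4, s2).
R accepts in {q2, q6} and S accepts in {s1}; no reachable pair has both components accepting, so no string drives both machines to acceptance simultaneously and L(R) ∩ L(S) = ∅.
So no string is accepted by both, and the intersection is empty.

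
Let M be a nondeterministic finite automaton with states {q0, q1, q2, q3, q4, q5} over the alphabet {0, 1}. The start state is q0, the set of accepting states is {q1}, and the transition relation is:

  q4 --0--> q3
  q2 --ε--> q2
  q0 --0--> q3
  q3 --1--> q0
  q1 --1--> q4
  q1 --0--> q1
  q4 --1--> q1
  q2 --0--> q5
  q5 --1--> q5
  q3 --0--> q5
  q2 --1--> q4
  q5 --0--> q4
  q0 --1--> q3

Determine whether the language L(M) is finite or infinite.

State q0 is reachable from the start and can reach an accepting state, and it lies on the cycle q0 → q3 → q0.
Traversing that cycle any number of times yields accepted strings of unbounded length, so the language is infinite.

infinite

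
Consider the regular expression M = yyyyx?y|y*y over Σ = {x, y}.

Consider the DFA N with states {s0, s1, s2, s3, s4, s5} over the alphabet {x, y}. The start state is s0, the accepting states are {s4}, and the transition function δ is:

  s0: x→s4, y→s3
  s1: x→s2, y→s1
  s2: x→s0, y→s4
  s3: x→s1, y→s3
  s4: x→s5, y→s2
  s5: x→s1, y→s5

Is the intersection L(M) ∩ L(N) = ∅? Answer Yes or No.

Converting the expression M to a DFA (subset construction, then merging equivalent states) gives the minimal DFA with states {m0, m1, m2, m3, m4, m5, m6, m7, m8}, start state m0, accepting states {m2, m3, m4, m5, m7, m8} and transitions m0: x→m1, y→m2; m1: x→m1, y→m1; m2: x→m1, y→m3; m3: x→m1, y→m4; m4: x→m1, y→m5; m5: x→m6, y→m7; m6: x→m1, y→m8; m7: x→m1, y→m7; m8: x→m1, y→m1.
Exploring the product automaton M × N from the start pair (m0, s0), following both machines on each input symbol, reaches 14 state pairs: (m0, s0), (m1, s4), (m2, s3), (m1, s5), (m1, s2), (m1, s1), (m3, s3), (m1, s0), (m4, s3), (m1, s3), (m5, s3), (m6, s1), (m7, s3), (m8, s1).
M accepts in {m2, m3, m4, m5, m7, m8} and N accepts in {s4}; no reachable pair has both components accepting, so no string drives both machines to acceptance simultaneously and L(M) ∩ L(N) = ∅.
So no string is accepted by both, and the intersection is empty.

Yes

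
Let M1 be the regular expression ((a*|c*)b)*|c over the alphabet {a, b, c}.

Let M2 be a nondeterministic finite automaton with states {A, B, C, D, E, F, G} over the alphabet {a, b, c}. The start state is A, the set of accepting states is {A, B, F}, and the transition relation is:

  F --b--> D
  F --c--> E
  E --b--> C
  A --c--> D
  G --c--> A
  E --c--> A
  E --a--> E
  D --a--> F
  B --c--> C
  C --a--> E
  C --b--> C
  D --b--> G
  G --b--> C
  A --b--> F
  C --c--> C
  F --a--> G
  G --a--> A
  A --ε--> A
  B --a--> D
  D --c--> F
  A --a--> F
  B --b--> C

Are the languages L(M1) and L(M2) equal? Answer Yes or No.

No

The string c is accepted by M1 but rejected by M2.
So L(M1) ≠ L(M2).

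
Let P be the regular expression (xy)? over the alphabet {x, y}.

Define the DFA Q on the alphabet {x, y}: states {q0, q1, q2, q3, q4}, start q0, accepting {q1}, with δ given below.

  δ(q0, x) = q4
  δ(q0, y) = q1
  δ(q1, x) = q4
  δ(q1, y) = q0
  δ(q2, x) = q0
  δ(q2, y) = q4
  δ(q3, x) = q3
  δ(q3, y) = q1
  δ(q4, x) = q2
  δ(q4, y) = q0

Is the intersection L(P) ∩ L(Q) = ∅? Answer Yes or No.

Yes

Converting the expression P to a DFA (subset construction, then merging equivalent states) gives the minimal DFA with states {p0, p1, p2, p3}, start state p0, accepting states {p0, p3} and transitions p0: x→p1, y→p2; p1: x→p2, y→p3; p2: x→p2, y→p2; p3: x→p2, y→p2.
Exploring the product automaton P × Q from the start pair (p0, q0), following both machines on each input symbol, reaches 7 state pairs: (p0, q0), (p1, q4), (p2, q1), (p2, q2), (p3, q0), (p2, q4), (p2, q0).
P accepts in {p0, p3} and Q accepts in {q1}; no reachable pair has both components accepting, so no string drives both machines to acceptance simultaneously and L(P) ∩ L(Q) = ∅.
So no string is accepted by both, and the intersection is empty.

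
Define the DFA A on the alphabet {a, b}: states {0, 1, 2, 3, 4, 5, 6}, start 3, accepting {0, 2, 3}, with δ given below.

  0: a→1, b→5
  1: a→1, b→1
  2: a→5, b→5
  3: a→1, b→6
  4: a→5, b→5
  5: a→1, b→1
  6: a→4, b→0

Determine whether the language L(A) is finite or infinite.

finite

The useful states (reachable from 3 and able to reach an accepting state) are {0, 3, 6}.
Restricted to these states the transition graph has no cycle, so every accepting path has bounded length and L is finite.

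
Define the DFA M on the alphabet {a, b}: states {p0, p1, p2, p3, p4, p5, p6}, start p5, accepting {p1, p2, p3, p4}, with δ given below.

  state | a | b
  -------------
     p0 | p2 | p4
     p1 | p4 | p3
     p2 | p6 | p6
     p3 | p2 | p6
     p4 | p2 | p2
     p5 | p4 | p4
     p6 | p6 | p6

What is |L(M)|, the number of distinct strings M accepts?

The useful subgraph on states {p2, p4, p5} is acyclic, so L(M) is finite; the longest accepting path visits 3 useful states, giving maximum string length 2.
Counting accepting paths from p5 by length: 2 of length 1, 4 of length 2. Total 6.

6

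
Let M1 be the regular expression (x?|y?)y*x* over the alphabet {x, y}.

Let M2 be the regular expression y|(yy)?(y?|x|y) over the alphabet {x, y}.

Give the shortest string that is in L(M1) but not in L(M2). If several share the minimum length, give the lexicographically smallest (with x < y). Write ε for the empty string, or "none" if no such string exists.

The string xx is accepted by M1 but not by M2.
No shorter string lies in the difference, and xx is the lexicographically first length-2 string in L(M1) \ L(M2).

xx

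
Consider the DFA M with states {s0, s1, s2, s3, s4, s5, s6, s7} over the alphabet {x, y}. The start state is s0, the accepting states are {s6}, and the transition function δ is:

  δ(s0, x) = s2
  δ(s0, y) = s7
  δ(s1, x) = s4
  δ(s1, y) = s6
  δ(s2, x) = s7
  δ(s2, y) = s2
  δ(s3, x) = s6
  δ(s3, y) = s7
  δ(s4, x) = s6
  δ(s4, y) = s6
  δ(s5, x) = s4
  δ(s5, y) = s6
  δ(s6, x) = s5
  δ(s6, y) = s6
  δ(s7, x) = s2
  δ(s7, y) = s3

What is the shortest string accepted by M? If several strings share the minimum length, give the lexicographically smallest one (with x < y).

A breadth-first search from s0 reaches an accepting state first via the path s0 → s7 → s3 → s6 on input yyx.
No string of length < 3 is accepted (BFS exhausts all shorter strings without reaching an accepting state), and yyx is the lexicographically least accepting string of length 3.

yyx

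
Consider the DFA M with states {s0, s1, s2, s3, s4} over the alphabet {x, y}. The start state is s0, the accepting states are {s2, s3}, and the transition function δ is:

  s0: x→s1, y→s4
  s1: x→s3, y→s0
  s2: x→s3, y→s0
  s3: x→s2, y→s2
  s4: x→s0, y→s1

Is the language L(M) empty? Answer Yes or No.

The string xx is accepted: the run s0 → s1 → s3 ends in the accepting state s3.
Since at least one string is accepted, L(M) is not empty.

No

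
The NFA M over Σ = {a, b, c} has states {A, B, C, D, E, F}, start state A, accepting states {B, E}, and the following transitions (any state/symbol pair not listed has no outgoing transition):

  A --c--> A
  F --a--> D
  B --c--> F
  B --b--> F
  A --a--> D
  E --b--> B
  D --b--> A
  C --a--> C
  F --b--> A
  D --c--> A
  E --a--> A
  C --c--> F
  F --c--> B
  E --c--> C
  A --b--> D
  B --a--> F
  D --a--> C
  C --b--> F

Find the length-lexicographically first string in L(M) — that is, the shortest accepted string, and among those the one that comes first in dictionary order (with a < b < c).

aabc

A breadth-first search from A reaches an accepting state first via the path A → D → C → F → B on input aabc.
No string of length < 4 is accepted (BFS exhausts all shorter strings without reaching an accepting state), and aabc is the lexicographically least accepting string of length 4.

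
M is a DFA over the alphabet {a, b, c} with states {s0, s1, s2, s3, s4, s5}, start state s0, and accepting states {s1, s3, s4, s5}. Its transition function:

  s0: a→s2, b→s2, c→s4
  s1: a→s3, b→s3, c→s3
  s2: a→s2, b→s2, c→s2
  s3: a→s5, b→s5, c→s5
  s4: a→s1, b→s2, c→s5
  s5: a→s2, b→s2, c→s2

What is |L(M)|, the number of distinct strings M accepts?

The useful subgraph on states {s0, s1, s3, s4, s5} is acyclic, so L(M) is finite; the longest accepting path visits 5 useful states, giving maximum string length 4.
Counting accepting paths from s0 by length: 1 of length 1, 2 of length 2, 3 of length 3, 9 of length 4. Total 15.

15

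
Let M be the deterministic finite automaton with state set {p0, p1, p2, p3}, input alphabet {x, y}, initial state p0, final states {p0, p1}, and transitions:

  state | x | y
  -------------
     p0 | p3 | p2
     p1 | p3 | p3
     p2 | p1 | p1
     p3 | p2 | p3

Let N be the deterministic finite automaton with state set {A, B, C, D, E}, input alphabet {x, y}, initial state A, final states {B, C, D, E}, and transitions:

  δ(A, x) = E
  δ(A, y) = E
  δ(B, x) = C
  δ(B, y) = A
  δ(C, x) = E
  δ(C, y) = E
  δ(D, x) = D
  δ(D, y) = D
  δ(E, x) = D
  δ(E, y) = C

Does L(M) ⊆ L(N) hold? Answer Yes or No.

No

The empty string ε is in L(M) but not in L(N).
So L(M) ⊄ L(N).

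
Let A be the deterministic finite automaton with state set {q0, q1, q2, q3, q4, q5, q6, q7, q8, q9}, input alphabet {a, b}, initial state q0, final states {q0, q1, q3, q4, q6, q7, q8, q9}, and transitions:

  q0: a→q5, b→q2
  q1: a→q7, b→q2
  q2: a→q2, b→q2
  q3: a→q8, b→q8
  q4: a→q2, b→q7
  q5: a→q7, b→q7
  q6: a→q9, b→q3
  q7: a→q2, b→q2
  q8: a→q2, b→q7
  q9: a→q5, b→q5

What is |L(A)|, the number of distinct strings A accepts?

The useful subgraph on states {q0, q5, q7} is acyclic, so L(A) is finite; the longest accepting path visits 3 useful states, giving maximum string length 2.
Counting accepting paths from q0 by length: 1 of length 0, 2 of length 2. Total 3.

3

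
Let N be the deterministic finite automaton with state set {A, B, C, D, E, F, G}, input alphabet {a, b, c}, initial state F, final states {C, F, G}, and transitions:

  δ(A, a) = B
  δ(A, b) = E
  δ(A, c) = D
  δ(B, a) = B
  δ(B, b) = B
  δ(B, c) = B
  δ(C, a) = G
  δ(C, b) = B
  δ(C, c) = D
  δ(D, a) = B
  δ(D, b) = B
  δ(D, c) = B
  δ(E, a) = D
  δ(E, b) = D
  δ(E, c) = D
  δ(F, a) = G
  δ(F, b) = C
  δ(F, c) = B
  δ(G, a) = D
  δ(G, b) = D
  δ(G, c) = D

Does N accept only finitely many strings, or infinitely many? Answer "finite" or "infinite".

The useful states (reachable from F and able to reach an accepting state) are {C, F, G}.
Restricted to these states the transition graph has no cycle, so every accepting path has bounded length and L is finite.

finite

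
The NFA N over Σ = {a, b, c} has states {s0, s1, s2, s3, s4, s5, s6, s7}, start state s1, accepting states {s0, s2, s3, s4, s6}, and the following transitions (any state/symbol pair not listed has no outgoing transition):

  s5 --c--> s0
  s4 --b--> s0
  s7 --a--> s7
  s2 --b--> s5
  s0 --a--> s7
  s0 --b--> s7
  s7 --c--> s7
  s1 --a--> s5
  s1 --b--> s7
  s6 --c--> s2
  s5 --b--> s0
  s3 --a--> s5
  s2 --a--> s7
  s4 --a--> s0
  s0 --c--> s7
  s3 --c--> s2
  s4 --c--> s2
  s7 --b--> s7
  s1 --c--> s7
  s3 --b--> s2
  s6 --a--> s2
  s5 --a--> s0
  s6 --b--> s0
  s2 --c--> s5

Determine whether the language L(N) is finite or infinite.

finite

The useful states (reachable from s1 and able to reach an accepting state) are {s0, s1, s5}.
Restricted to these states the transition graph has no cycle, so every accepting path has bounded length and L is finite.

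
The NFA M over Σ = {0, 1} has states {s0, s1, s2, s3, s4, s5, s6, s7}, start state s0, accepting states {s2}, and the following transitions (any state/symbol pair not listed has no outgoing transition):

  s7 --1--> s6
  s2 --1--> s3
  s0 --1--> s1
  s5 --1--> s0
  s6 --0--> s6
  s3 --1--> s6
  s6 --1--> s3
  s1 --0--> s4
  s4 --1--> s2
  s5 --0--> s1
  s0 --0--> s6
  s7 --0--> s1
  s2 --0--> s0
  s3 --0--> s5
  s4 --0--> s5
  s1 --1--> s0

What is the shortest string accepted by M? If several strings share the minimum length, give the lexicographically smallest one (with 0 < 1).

A breadth-first search from s0 reaches an accepting state first via the path s0 → s1 → s4 → s2 on input 101.
No string of length < 3 is accepted (BFS exhausts all shorter strings without reaching an accepting state), and 101 is the lexicographically least accepting string of length 3.

101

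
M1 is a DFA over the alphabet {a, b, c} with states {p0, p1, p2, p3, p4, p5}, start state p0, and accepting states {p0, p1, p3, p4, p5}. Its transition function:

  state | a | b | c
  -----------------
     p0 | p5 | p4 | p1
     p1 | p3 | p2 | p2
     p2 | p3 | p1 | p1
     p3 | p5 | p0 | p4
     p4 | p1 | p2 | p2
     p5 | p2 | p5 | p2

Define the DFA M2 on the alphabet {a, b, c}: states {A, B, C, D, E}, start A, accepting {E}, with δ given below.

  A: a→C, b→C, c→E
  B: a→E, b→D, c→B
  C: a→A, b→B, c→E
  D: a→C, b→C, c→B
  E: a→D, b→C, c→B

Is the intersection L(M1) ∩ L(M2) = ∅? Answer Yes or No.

The string c is accepted by both M1 and M2.
Hence L(M1) ∩ L(M2) ≠ ∅.

No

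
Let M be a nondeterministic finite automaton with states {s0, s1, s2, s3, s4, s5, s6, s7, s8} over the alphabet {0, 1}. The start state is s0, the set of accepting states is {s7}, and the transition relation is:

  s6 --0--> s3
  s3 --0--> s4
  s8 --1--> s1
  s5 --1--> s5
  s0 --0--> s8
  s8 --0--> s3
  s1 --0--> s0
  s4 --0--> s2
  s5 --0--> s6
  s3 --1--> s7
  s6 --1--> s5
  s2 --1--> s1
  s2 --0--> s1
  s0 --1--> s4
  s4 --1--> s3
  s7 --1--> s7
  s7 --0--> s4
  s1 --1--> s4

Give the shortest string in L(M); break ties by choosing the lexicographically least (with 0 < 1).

A breadth-first search from s0 reaches an accepting state first via the path s0 → s8 → s3 → s7 on input 001.
No string of length < 3 is accepted (BFS exhausts all shorter strings without reaching an accepting state), and 001 is the lexicographically least accepting string of length 3.

001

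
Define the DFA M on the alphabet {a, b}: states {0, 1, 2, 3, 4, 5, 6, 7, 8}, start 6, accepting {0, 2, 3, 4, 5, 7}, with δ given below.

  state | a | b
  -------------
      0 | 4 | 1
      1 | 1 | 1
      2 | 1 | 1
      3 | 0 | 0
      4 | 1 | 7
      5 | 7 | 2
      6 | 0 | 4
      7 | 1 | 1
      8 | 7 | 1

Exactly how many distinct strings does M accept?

The useful subgraph on states {0, 4, 6, 7} is acyclic, so L(M) is finite; the longest accepting path visits 4 useful states, giving maximum string length 3.
Counting accepting paths from 6 by length: 2 of length 1, 2 of length 2, 1 of length 3. Total 5.

5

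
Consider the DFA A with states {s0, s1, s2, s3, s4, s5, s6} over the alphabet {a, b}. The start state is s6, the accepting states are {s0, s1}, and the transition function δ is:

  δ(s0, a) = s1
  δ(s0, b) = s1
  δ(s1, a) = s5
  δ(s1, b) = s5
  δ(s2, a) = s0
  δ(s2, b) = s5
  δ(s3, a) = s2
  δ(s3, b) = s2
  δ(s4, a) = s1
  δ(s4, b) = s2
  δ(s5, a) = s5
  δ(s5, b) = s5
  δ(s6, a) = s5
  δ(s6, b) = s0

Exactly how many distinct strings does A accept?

The useful subgraph on states {s0, s1, s6} is acyclic, so L(A) is finite; the longest accepting path visits 3 useful states, giving maximum string length 2.
Counting accepting paths from s6 by length: 1 of length 1, 2 of length 2. Total 3.

3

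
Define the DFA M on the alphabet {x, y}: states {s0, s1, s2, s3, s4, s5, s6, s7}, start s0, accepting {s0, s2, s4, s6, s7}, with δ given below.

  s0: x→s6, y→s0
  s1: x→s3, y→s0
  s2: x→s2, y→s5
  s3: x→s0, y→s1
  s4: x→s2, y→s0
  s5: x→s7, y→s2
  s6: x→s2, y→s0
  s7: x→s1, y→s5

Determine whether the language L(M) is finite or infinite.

infinite

State s0 is reachable from the start and can reach an accepting state, and it lies on the cycle s0 → s0.
Traversing that cycle any number of times yields accepted strings of unbounded length, so the language is infinite.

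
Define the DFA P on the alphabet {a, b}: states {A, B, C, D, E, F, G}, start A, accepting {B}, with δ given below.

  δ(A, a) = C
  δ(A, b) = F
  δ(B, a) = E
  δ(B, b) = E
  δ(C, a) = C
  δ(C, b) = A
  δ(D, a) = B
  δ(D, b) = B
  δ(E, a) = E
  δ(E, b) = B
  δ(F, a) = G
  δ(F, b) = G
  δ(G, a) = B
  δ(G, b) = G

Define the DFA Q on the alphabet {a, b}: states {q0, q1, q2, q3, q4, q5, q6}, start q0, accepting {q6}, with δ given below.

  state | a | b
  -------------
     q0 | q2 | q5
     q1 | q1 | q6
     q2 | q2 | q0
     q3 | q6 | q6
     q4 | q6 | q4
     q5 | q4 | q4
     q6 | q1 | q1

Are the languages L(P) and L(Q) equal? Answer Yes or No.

Yes

Exploring the product automaton P × Q from the start pair (A, q0), following both machines on each input symbol, reaches 6 state pairs: (A, q0), (C, q2), (F, q5), (G, q4), (B, q6), (E, q1).
P accepts in {B} and Q accepts in {q6}. In every reachable pair the two components are either both accepting — (B, q6) — or both non-accepting, so no string is accepted by exactly one of the machines: L(P) \ L(Q) and L(Q) \ L(P) are both empty.
Hence every string is accepted by P iff it is accepted by Q, and the two languages coincide.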